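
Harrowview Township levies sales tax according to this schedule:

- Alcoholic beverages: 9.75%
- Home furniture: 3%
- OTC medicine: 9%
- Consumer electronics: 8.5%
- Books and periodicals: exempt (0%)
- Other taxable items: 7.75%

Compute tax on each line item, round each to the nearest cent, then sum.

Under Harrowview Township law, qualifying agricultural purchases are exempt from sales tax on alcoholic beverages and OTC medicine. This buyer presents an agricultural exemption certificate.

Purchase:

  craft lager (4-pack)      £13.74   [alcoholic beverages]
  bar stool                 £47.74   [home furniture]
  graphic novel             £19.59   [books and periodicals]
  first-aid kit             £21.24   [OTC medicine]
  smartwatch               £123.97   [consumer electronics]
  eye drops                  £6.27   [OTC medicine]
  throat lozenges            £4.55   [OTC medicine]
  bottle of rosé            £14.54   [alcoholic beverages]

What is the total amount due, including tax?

Craft lager (4-pack) £13.74: alcoholic beverages, buyer-exempt → 0% → £0.00
Bar stool £47.74: home furniture → 3% → £1.43
Graphic novel £19.59: books and periodicals → 0% → £0.00
First-aid kit £21.24: OTC medicine, buyer-exempt → 0% → £0.00
Smartwatch £123.97: consumer electronics → 8.5% → £10.54
Eye drops £6.27: OTC medicine, buyer-exempt → 0% → £0.00
Throat lozenges £4.55: OTC medicine, buyer-exempt → 0% → £0.00
Bottle of rosé £14.54: alcoholic beverages, buyer-exempt → 0% → £0.00
Subtotal = £251.64; tax = £11.97; total due = £263.61

£263.61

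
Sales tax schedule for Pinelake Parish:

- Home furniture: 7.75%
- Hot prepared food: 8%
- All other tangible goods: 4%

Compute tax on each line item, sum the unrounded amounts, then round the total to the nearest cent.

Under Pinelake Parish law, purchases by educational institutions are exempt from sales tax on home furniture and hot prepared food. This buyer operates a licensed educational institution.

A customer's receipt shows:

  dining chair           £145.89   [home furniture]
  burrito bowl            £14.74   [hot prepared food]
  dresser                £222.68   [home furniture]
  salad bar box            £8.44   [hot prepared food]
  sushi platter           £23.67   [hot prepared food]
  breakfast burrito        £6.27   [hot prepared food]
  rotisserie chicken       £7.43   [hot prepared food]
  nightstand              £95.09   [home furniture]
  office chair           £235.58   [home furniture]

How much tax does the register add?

£0.00

Dining chair £145.89: home furniture, buyer-exempt → 0% → £0.00
Burrito bowl £14.74: hot prepared food, buyer-exempt → 0% → £0.00
Dresser £222.68: home furniture, buyer-exempt → 0% → £0.00
Salad bar box £8.44: hot prepared food, buyer-exempt → 0% → £0.00
Sushi platter £23.67: hot prepared food, buyer-exempt → 0% → £0.00
Breakfast burrito £6.27: hot prepared food, buyer-exempt → 0% → £0.00
Rotisserie chicken £7.43: hot prepared food, buyer-exempt → 0% → £0.00
Nightstand £95.09: home furniture, buyer-exempt → 0% → £0.00
Office chair £235.58: home furniture, buyer-exempt → 0% → £0.00
Unrounded tax sum = £0.00 → £0.00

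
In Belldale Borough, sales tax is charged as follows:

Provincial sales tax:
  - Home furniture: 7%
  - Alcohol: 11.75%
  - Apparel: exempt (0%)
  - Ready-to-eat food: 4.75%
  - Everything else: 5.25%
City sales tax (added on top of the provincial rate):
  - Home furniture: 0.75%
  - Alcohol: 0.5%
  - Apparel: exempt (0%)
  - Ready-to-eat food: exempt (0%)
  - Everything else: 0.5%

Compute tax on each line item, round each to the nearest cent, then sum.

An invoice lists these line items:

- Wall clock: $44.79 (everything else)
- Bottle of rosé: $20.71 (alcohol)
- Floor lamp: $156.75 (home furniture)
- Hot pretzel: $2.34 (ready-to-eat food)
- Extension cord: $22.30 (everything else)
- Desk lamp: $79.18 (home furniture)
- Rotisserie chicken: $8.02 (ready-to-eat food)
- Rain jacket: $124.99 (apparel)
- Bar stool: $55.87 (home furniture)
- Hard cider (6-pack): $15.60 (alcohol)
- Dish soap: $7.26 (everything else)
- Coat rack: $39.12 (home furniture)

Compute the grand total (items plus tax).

$611.80

Wall clock $44.79: everything else → 5.25% + 0.5% city = 5.75% → $2.58
Bottle of rosé $20.71: alcohol → 11.75% + 0.5% city = 12.25% → $2.54
Floor lamp $156.75: home furniture → 7% + 0.75% city = 7.75% → $12.15
Hot pretzel $2.34: ready-to-eat food → 4.75% + 0% city = 4.75% → $0.11
Extension cord $22.30: everything else → 5.25% + 0.5% city = 5.75% → $1.28
Desk lamp $79.18: home furniture → 7% + 0.75% city = 7.75% → $6.14
Rotisserie chicken $8.02: ready-to-eat food → 4.75% + 0% city = 4.75% → $0.38
Rain jacket $124.99: apparel → 0% + 0% city = 0% → $0.00
Bar stool $55.87: home furniture → 7% + 0.75% city = 7.75% → $4.33
Hard cider (6-pack) $15.60: alcohol → 11.75% + 0.5% city = 12.25% → $1.91
Dish soap $7.26: everything else → 5.25% + 0.5% city = 5.75% → $0.42
Coat rack $39.12: home furniture → 7% + 0.75% city = 7.75% → $3.03
Subtotal = $576.93; tax = $34.87; total due = $611.80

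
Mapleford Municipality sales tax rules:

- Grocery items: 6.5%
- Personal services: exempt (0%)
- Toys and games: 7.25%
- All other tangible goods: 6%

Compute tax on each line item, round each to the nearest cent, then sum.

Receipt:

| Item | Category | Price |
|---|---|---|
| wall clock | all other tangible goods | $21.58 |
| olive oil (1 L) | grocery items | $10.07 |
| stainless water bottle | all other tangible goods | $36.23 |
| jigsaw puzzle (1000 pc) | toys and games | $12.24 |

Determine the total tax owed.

$5.00

Wall clock $21.58: all other tangible goods → 6% → $1.29
Olive oil (1 L) $10.07: grocery items → 6.5% → $0.65
Stainless water bottle $36.23: all other tangible goods → 6% → $2.17
Jigsaw puzzle (1000 pc) $12.24: toys and games → 7.25% → $0.89
Total tax = $1.29 + $0.65 + $2.17 + $0.89 = $5.00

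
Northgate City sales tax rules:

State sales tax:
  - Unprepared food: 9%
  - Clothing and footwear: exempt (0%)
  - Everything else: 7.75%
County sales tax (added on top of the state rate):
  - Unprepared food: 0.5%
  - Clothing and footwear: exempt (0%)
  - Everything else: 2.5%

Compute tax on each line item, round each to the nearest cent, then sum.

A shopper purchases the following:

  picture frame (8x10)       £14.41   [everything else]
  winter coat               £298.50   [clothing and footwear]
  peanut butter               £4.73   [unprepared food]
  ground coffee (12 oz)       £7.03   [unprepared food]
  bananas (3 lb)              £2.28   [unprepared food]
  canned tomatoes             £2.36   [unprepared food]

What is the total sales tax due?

Picture frame (8x10) £14.41: everything else → 7.75% + 2.5% county = 10.25% → £1.48
Winter coat £298.50: clothing and footwear → 0% + 0% county = 0% → £0.00
Peanut butter £4.73: unprepared food → 9% + 0.5% county = 9.5% → £0.45
Ground coffee (12 oz) £7.03: unprepared food → 9% + 0.5% county = 9.5% → £0.67
Bananas (3 lb) £2.28: unprepared food → 9% + 0.5% county = 9.5% → £0.22
Canned tomatoes £2.36: unprepared food → 9% + 0.5% county = 9.5% → £0.22
Total tax = £1.48 + £0.45 + £0.67 + £0.22 + £0.22 = £3.04

£3.04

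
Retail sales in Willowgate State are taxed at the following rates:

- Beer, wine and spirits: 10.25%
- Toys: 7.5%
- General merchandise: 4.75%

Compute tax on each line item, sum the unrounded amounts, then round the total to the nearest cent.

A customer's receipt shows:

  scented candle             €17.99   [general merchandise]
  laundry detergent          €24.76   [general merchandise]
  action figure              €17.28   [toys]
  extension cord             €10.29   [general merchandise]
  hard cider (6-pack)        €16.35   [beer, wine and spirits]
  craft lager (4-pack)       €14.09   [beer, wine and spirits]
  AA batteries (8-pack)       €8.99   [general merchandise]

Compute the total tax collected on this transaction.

Scented candle €17.99: general merchandise → 4.75% → €0.854525
Laundry detergent €24.76: general merchandise → 4.75% → €1.1761
Action figure €17.28: toys → 7.5% → €1.296
Extension cord €10.29: general merchandise → 4.75% → €0.488775
Hard cider (6-pack) €16.35: beer, wine and spirits → 10.25% → €1.675875
Craft lager (4-pack) €14.09: beer, wine and spirits → 10.25% → €1.444225
AA batteries (8-pack) €8.99: general merchandise → 4.75% → €0.427025
Unrounded tax sum = €7.362525 → €7.36

€7.36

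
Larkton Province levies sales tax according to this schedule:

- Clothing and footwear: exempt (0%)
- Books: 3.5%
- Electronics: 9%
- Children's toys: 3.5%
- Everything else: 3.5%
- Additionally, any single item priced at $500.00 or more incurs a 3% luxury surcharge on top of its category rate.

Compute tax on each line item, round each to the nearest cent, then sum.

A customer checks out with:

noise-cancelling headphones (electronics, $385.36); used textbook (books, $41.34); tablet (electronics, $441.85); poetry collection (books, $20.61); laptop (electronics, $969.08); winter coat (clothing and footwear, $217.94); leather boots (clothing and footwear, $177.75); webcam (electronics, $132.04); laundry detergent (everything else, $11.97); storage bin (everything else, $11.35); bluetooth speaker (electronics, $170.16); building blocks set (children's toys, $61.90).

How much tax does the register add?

$223.09

Noise-cancelling headphones $385.36: electronics → 9% → $34.68
Used textbook $41.34: books → 3.5% → $1.45
Tablet $441.85: electronics → 9% → $39.77
Poetry collection $20.61: books → 3.5% → $0.72
Laptop $969.08: electronics → 9% + 3% surcharge = 12% → $116.29
Winter coat $217.94: clothing and footwear → 0% → $0.00
Leather boots $177.75: clothing and footwear → 0% → $0.00
Webcam $132.04: electronics → 9% → $11.88
Laundry detergent $11.97: everything else → 3.5% → $0.42
Storage bin $11.35: everything else → 3.5% → $0.40
Bluetooth speaker $170.16: electronics → 9% → $15.31
Building blocks set $61.90: children's toys → 3.5% → $2.17
Total tax = $34.68 + $1.45 + $39.77 + $0.72 + $116.29 + $11.88 + $0.42 + $0.40 + $15.31 + $2.17 = $223.09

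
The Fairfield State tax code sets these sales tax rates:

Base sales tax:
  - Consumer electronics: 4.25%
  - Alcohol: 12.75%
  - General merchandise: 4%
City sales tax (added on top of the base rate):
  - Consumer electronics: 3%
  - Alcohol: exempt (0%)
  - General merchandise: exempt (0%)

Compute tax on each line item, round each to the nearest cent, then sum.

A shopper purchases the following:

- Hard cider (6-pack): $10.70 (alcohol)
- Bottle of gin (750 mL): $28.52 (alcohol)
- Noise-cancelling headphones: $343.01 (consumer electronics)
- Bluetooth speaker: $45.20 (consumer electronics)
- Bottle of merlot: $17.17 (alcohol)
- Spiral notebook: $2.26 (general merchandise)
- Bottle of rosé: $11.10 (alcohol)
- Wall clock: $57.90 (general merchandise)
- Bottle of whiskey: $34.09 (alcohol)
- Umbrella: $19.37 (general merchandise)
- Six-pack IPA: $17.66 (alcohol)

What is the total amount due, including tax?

$633.52

Hard cider (6-pack) $10.70: alcohol → 12.75% + 0% city = 12.75% → $1.36
Bottle of gin (750 mL) $28.52: alcohol → 12.75% + 0% city = 12.75% → $3.64
Noise-cancelling headphones $343.01: consumer electronics → 4.25% + 3% city = 7.25% → $24.87
Bluetooth speaker $45.20: consumer electronics → 4.25% + 3% city = 7.25% → $3.28
Bottle of merlot $17.17: alcohol → 12.75% + 0% city = 12.75% → $2.19
Spiral notebook $2.26: general merchandise → 4% + 0% city = 4% → $0.09
Bottle of rosé $11.10: alcohol → 12.75% + 0% city = 12.75% → $1.42
Wall clock $57.90: general merchandise → 4% + 0% city = 4% → $2.32
Bottle of whiskey $34.09: alcohol → 12.75% + 0% city = 12.75% → $4.35
Umbrella $19.37: general merchandise → 4% + 0% city = 4% → $0.77
Six-pack IPA $17.66: alcohol → 12.75% + 0% city = 12.75% → $2.25
Subtotal = $586.98; tax = $46.54; total due = $633.52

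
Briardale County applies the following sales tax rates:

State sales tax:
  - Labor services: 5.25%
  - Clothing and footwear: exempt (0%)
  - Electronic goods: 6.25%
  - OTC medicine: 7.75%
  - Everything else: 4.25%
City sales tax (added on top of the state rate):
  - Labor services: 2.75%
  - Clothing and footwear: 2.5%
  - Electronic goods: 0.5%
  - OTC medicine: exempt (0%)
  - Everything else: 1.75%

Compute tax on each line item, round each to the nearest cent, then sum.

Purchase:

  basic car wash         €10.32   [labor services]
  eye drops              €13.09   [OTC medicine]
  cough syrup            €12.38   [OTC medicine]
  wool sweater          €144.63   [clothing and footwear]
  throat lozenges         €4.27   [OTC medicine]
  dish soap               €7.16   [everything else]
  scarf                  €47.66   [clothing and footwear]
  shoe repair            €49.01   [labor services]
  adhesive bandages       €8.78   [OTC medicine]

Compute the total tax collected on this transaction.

€12.97

Basic car wash €10.32: labor services → 5.25% + 2.75% city = 8% → €0.83
Eye drops €13.09: OTC medicine → 7.75% + 0% city = 7.75% → €1.01
Cough syrup €12.38: OTC medicine → 7.75% + 0% city = 7.75% → €0.96
Wool sweater €144.63: clothing and footwear → 0% + 2.5% city = 2.5% → €3.62
Throat lozenges €4.27: OTC medicine → 7.75% + 0% city = 7.75% → €0.33
Dish soap €7.16: everything else → 4.25% + 1.75% city = 6% → €0.43
Scarf €47.66: clothing and footwear → 0% + 2.5% city = 2.5% → €1.19
Shoe repair €49.01: labor services → 5.25% + 2.75% city = 8% → €3.92
Adhesive bandages €8.78: OTC medicine → 7.75% + 0% city = 7.75% → €0.68
Total tax = €0.83 + €1.01 + €0.96 + €3.62 + €0.33 + €0.43 + €1.19 + €3.92 + €0.68 = €12.97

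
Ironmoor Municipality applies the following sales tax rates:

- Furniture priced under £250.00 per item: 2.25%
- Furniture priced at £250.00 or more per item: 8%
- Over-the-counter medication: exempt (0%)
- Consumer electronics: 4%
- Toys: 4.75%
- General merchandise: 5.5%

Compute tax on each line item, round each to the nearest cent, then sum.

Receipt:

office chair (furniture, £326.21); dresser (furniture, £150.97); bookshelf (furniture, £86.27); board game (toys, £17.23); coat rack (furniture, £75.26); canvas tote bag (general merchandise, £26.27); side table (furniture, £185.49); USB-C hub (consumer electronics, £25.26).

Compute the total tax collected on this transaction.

£40.57

Office chair £326.21: furniture, £250.00 or more → 8% → £26.10
Dresser £150.97: furniture, under £250.00 → 2.25% → £3.40
Bookshelf £86.27: furniture, under £250.00 → 2.25% → £1.94
Board game £17.23: toys → 4.75% → £0.82
Coat rack £75.26: furniture, under £250.00 → 2.25% → £1.69
Canvas tote bag £26.27: general merchandise → 5.5% → £1.44
Side table £185.49: furniture, under £250.00 → 2.25% → £4.17
USB-C hub £25.26: consumer electronics → 4% → £1.01
Total tax = £26.10 + £3.40 + £1.94 + £0.82 + £1.69 + £1.44 + £4.17 + £1.01 = £40.57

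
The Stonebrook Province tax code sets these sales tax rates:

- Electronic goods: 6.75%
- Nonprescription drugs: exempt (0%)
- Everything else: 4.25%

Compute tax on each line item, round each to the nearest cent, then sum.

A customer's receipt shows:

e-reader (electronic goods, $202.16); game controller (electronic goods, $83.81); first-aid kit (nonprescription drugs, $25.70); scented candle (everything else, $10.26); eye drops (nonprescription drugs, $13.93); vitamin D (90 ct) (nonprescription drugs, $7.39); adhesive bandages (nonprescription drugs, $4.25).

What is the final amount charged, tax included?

$367.25

E-reader $202.16: electronic goods → 6.75% → $13.65
Game controller $83.81: electronic goods → 6.75% → $5.66
First-aid kit $25.70: nonprescription drugs → 0% → $0.00
Scented candle $10.26: everything else → 4.25% → $0.44
Eye drops $13.93: nonprescription drugs → 0% → $0.00
Vitamin D (90 ct) $7.39: nonprescription drugs → 0% → $0.00
Adhesive bandages $4.25: nonprescription drugs → 0% → $0.00
Subtotal = $347.50; tax = $19.75; total due = $367.25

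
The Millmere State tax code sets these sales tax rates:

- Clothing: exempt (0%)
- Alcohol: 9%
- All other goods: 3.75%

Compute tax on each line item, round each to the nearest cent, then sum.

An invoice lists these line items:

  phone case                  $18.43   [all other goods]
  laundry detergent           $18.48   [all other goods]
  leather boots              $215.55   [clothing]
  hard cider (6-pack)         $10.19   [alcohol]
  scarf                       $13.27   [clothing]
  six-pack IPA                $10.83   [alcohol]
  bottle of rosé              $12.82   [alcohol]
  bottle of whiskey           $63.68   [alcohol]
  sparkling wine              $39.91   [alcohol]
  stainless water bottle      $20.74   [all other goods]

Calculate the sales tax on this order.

$14.52

Phone case $18.43: all other goods → 3.75% → $0.69
Laundry detergent $18.48: all other goods → 3.75% → $0.69
Leather boots $215.55: clothing → 0% → $0.00
Hard cider (6-pack) $10.19: alcohol → 9% → $0.92
Scarf $13.27: clothing → 0% → $0.00
Six-pack IPA $10.83: alcohol → 9% → $0.97
Bottle of rosé $12.82: alcohol → 9% → $1.15
Bottle of whiskey $63.68: alcohol → 9% → $5.73
Sparkling wine $39.91: alcohol → 9% → $3.59
Stainless water bottle $20.74: all other goods → 3.75% → $0.78
Total tax = $0.69 + $0.69 + $0.92 + $0.97 + $1.15 + $5.73 + $3.59 + $0.78 = $14.52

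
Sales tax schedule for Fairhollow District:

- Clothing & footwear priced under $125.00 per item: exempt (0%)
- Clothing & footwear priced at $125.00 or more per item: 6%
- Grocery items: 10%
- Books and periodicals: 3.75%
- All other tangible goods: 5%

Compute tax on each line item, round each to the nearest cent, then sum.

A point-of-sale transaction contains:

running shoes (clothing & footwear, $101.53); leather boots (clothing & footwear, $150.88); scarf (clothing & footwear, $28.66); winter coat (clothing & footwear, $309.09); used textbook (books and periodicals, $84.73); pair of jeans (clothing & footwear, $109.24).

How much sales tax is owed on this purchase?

Running shoes $101.53: clothing & footwear, under $125.00 → 0% → $0.00
Leather boots $150.88: clothing & footwear, $125.00 or more → 6% → $9.05
Scarf $28.66: clothing & footwear, under $125.00 → 0% → $0.00
Winter coat $309.09: clothing & footwear, $125.00 or more → 6% → $18.55
Used textbook $84.73: books and periodicals → 3.75% → $3.18
Pair of jeans $109.24: clothing & footwear, under $125.00 → 0% → $0.00
Total tax = $9.05 + $18.55 + $3.18 = $30.78

$30.78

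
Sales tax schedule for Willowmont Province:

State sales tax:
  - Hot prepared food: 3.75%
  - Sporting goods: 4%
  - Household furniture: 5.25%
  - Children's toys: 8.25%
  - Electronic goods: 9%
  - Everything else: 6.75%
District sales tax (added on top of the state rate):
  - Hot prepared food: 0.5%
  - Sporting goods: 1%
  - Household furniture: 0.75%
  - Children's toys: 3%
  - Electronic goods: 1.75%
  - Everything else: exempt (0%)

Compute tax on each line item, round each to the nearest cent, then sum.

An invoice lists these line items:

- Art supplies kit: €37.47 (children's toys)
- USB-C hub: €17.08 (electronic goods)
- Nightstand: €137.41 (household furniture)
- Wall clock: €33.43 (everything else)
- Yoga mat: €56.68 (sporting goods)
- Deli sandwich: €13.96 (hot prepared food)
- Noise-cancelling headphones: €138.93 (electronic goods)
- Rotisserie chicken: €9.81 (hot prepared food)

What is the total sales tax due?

€35.33

Art supplies kit €37.47: children's toys → 8.25% + 3% district = 11.25% → €4.22
USB-C hub €17.08: electronic goods → 9% + 1.75% district = 10.75% → €1.84
Nightstand €137.41: household furniture → 5.25% + 0.75% district = 6% → €8.24
Wall clock €33.43: everything else → 6.75% + 0% district = 6.75% → €2.26
Yoga mat €56.68: sporting goods → 4% + 1% district = 5% → €2.83
Deli sandwich €13.96: hot prepared food → 3.75% + 0.5% district = 4.25% → €0.59
Noise-cancelling headphones €138.93: electronic goods → 9% + 1.75% district = 10.75% → €14.93
Rotisserie chicken €9.81: hot prepared food → 3.75% + 0.5% district = 4.25% → €0.42
Total tax = €4.22 + €1.84 + €8.24 + €2.26 + €2.83 + €0.59 + €14.93 + €0.42 = €35.33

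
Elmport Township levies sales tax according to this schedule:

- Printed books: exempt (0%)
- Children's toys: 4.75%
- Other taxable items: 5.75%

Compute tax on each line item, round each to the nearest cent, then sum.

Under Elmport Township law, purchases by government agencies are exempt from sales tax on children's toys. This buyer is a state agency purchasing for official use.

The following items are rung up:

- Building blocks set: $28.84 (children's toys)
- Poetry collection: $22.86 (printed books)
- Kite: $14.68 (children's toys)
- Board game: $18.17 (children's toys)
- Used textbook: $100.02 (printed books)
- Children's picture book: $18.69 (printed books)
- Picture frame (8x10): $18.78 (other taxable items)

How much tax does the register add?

Building blocks set $28.84: children's toys, buyer-exempt → 0% → $0.00
Poetry collection $22.86: printed books → 0% → $0.00
Kite $14.68: children's toys, buyer-exempt → 0% → $0.00
Board game $18.17: children's toys, buyer-exempt → 0% → $0.00
Used textbook $100.02: printed books → 0% → $0.00
Children's picture book $18.69: printed books → 0% → $0.00
Picture frame (8x10) $18.78: other taxable items → 5.75% → $1.08
Total tax = $1.08

$1.08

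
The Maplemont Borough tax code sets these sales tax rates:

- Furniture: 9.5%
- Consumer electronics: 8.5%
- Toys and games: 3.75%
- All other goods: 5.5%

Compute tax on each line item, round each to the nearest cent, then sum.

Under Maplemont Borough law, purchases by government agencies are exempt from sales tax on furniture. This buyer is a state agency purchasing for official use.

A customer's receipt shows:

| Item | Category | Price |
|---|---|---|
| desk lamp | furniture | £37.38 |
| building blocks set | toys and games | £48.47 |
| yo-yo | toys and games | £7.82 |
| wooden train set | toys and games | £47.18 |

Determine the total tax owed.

£3.88

Desk lamp £37.38: furniture, buyer-exempt → 0% → £0.00
Building blocks set £48.47: toys and games → 3.75% → £1.82
Yo-yo £7.82: toys and games → 3.75% → £0.29
Wooden train set £47.18: toys and games → 3.75% → £1.77
Total tax = £1.82 + £0.29 + £1.77 = £3.88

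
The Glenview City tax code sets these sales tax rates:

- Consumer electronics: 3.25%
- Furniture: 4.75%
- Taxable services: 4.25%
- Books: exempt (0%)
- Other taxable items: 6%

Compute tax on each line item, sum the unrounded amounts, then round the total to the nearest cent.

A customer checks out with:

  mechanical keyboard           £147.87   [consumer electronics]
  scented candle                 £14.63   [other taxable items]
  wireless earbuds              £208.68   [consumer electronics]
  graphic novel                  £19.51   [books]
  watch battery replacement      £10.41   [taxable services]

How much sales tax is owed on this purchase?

Mechanical keyboard £147.87: consumer electronics → 3.25% → £4.805775
Scented candle £14.63: other taxable items → 6% → £0.8778
Wireless earbuds £208.68: consumer electronics → 3.25% → £6.7821
Graphic novel £19.51: books → 0% → £0.00
Watch battery replacement £10.41: taxable services → 4.25% → £0.442425
Unrounded tax sum = £12.9081 → £12.91

£12.91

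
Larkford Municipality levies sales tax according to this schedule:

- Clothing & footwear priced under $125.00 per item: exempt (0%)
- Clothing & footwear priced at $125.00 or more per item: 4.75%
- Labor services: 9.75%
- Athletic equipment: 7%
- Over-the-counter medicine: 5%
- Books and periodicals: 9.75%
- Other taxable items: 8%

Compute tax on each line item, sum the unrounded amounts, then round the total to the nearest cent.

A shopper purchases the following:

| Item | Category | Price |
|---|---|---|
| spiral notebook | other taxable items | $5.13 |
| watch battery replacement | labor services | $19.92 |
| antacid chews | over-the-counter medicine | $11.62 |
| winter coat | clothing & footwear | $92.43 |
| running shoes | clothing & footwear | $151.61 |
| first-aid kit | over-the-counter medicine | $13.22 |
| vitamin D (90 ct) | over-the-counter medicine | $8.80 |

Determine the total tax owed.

Spiral notebook $5.13: other taxable items → 8% → $0.4104
Watch battery replacement $19.92: labor services → 9.75% → $1.9422
Antacid chews $11.62: over-the-counter medicine → 5% → $0.581
Winter coat $92.43: clothing & footwear, under $125.00 → 0% → $0.00
Running shoes $151.61: clothing & footwear, $125.00 or more → 4.75% → $7.201475
First-aid kit $13.22: over-the-counter medicine → 5% → $0.661
Vitamin D (90 ct) $8.80: over-the-counter medicine → 5% → $0.44
Unrounded tax sum = $11.236075 → $11.24

$11.24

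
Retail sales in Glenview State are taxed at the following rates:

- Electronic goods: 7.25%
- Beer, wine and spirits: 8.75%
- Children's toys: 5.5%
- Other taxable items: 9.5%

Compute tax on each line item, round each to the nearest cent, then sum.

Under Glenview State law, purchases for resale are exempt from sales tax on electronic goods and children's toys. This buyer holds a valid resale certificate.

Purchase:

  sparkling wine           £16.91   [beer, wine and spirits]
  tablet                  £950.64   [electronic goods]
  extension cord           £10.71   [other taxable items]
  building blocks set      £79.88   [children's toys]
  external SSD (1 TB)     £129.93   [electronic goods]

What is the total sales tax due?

£2.50

Sparkling wine £16.91: beer, wine and spirits → 8.75% → £1.48
Tablet £950.64: electronic goods, buyer-exempt → 0% → £0.00
Extension cord £10.71: other taxable items → 9.5% → £1.02
Building blocks set £79.88: children's toys, buyer-exempt → 0% → £0.00
External SSD (1 TB) £129.93: electronic goods, buyer-exempt → 0% → £0.00
Total tax = £1.48 + £1.02 = £2.50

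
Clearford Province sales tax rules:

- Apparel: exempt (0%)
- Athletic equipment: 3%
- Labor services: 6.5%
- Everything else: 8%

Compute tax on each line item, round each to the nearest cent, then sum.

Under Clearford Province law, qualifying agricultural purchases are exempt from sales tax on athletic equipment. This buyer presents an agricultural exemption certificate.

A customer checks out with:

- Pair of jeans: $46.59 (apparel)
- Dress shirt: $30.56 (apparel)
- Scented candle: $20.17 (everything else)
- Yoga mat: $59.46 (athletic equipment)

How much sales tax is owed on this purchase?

Pair of jeans $46.59: apparel → 0% → $0.00
Dress shirt $30.56: apparel → 0% → $0.00
Scented candle $20.17: everything else → 8% → $1.61
Yoga mat $59.46: athletic equipment, buyer-exempt → 0% → $0.00
Total tax = $1.61

$1.61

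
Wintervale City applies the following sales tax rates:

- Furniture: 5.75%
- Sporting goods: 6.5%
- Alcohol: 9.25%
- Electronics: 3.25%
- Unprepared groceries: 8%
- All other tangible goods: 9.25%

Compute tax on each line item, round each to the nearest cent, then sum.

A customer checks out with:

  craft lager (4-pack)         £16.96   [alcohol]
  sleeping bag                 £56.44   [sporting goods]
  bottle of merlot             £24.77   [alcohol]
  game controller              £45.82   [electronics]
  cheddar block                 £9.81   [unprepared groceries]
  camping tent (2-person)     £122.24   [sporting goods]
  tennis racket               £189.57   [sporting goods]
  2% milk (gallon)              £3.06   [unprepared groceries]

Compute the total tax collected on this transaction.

£30.31

Craft lager (4-pack) £16.96: alcohol → 9.25% → £1.57
Sleeping bag £56.44: sporting goods → 6.5% → £3.67
Bottle of merlot £24.77: alcohol → 9.25% → £2.29
Game controller £45.82: electronics → 3.25% → £1.49
Cheddar block £9.81: unprepared groceries → 8% → £0.78
Camping tent (2-person) £122.24: sporting goods → 6.5% → £7.95
Tennis racket £189.57: sporting goods → 6.5% → £12.32
2% milk (gallon) £3.06: unprepared groceries → 8% → £0.24
Total tax = £1.57 + £3.67 + £2.29 + £1.49 + £0.78 + £7.95 + £12.32 + £0.24 = £30.31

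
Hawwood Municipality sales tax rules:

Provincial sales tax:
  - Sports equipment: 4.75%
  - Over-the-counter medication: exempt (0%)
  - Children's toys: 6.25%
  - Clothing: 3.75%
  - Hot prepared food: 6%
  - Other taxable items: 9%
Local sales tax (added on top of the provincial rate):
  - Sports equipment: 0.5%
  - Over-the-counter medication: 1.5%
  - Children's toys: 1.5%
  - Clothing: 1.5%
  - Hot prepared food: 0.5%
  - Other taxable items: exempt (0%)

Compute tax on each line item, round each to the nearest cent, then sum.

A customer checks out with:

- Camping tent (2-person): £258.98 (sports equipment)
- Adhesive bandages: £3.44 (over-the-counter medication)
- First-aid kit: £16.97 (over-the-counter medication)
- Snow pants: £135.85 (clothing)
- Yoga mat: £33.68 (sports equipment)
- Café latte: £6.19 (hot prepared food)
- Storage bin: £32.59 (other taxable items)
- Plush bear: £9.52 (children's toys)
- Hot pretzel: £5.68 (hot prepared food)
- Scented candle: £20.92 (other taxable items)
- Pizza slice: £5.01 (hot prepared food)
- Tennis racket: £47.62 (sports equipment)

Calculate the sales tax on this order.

£31.95

Camping tent (2-person) £258.98: sports equipment → 4.75% + 0.5% local = 5.25% → £13.60
Adhesive bandages £3.44: over-the-counter medication → 0% + 1.5% local = 1.5% → £0.05
First-aid kit £16.97: over-the-counter medication → 0% + 1.5% local = 1.5% → £0.25
Snow pants £135.85: clothing → 3.75% + 1.5% local = 5.25% → £7.13
Yoga mat £33.68: sports equipment → 4.75% + 0.5% local = 5.25% → £1.77
Café latte £6.19: hot prepared food → 6% + 0.5% local = 6.5% → £0.40
Storage bin £32.59: other taxable items → 9% + 0% local = 9% → £2.93
Plush bear £9.52: children's toys → 6.25% + 1.5% local = 7.75% → £0.74
Hot pretzel £5.68: hot prepared food → 6% + 0.5% local = 6.5% → £0.37
Scented candle £20.92: other taxable items → 9% + 0% local = 9% → £1.88
Pizza slice £5.01: hot prepared food → 6% + 0.5% local = 6.5% → £0.33
Tennis racket £47.62: sports equipment → 4.75% + 0.5% local = 5.25% → £2.50
Total tax = £13.60 + £0.05 + £0.25 + £7.13 + £1.77 + £0.40 + £2.93 + £0.74 + £0.37 + £1.88 + £0.33 + £2.50 = £31.95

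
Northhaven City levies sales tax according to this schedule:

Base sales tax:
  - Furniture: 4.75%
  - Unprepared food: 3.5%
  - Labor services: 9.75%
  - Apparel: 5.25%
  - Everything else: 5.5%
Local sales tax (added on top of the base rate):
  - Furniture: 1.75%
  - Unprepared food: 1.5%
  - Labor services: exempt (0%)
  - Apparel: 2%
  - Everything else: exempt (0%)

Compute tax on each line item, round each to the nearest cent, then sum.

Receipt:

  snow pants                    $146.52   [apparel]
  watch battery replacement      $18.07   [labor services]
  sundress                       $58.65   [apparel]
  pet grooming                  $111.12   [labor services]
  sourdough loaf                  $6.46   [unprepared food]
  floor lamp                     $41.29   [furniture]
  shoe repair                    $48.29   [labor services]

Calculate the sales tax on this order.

Snow pants $146.52: apparel → 5.25% + 2% local = 7.25% → $10.62
Watch battery replacement $18.07: labor services → 9.75% + 0% local = 9.75% → $1.76
Sundress $58.65: apparel → 5.25% + 2% local = 7.25% → $4.25
Pet grooming $111.12: labor services → 9.75% + 0% local = 9.75% → $10.83
Sourdough loaf $6.46: unprepared food → 3.5% + 1.5% local = 5% → $0.32
Floor lamp $41.29: furniture → 4.75% + 1.75% local = 6.5% → $2.68
Shoe repair $48.29: labor services → 9.75% + 0% local = 9.75% → $4.71
Total tax = $10.62 + $1.76 + $4.25 + $10.83 + $0.32 + $2.68 + $4.71 = $35.17

$35.17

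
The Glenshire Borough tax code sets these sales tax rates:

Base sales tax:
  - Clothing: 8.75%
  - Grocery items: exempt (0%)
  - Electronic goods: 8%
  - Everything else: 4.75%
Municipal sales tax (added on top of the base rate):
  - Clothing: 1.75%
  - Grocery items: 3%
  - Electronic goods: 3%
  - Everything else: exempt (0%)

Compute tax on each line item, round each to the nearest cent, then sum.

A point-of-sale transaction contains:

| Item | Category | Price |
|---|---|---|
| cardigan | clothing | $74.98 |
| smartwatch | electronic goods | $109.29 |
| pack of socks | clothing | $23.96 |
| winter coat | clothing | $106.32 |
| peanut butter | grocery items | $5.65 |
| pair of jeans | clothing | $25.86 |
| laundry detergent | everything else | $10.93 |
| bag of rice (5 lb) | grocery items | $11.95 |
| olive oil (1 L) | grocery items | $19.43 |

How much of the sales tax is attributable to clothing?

Cardigan $74.98: clothing → 8.75% + 1.75% municipal = 10.5% → $7.87
Pack of socks $23.96: clothing → 8.75% + 1.75% municipal = 10.5% → $2.52
Winter coat $106.32: clothing → 8.75% + 1.75% municipal = 10.5% → $11.16
Pair of jeans $25.86: clothing → 8.75% + 1.75% municipal = 10.5% → $2.72
Tax on clothing = $7.87 + $2.52 + $11.16 + $2.72 = $24.27

$24.27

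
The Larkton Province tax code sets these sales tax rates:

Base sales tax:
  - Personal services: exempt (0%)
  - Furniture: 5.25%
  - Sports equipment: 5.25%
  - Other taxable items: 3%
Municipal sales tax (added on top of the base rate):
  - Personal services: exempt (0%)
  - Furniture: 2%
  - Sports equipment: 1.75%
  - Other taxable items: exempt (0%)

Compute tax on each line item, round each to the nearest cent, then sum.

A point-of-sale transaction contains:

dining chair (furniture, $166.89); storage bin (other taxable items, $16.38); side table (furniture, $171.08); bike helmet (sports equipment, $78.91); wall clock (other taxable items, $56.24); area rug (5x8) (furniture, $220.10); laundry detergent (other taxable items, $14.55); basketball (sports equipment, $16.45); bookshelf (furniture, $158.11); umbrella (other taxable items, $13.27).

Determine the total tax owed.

$61.61

Dining chair $166.89: furniture → 5.25% + 2% municipal = 7.25% → $12.10
Storage bin $16.38: other taxable items → 3% + 0% municipal = 3% → $0.49
Side table $171.08: furniture → 5.25% + 2% municipal = 7.25% → $12.40
Bike helmet $78.91: sports equipment → 5.25% + 1.75% municipal = 7% → $5.52
Wall clock $56.24: other taxable items → 3% + 0% municipal = 3% → $1.69
Area rug (5x8) $220.10: furniture → 5.25% + 2% municipal = 7.25% → $15.96
Laundry detergent $14.55: other taxable items → 3% + 0% municipal = 3% → $0.44
Basketball $16.45: sports equipment → 5.25% + 1.75% municipal = 7% → $1.15
Bookshelf $158.11: furniture → 5.25% + 2% municipal = 7.25% → $11.46
Umbrella $13.27: other taxable items → 3% + 0% municipal = 3% → $0.40
Total tax = $12.10 + $0.49 + $12.40 + $5.52 + $1.69 + $15.96 + $0.44 + $1.15 + $11.46 + $0.40 = $61.61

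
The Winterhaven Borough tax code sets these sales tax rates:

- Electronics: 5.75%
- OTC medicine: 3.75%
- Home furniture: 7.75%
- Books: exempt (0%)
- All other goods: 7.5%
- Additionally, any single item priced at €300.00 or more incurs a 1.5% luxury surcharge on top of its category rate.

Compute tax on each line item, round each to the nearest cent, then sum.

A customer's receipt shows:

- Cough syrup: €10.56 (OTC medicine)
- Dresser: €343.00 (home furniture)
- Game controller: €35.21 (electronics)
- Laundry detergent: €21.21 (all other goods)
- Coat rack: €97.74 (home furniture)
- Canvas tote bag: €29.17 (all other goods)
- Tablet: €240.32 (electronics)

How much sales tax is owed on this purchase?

Cough syrup €10.56: OTC medicine → 3.75% → €0.40
Dresser €343.00: home furniture → 7.75% + 1.5% surcharge = 9.25% → €31.73
Game controller €35.21: electronics → 5.75% → €2.02
Laundry detergent €21.21: all other goods → 7.5% → €1.59
Coat rack €97.74: home furniture → 7.75% → €7.57
Canvas tote bag €29.17: all other goods → 7.5% → €2.19
Tablet €240.32: electronics → 5.75% → €13.82
Total tax = €0.40 + €31.73 + €2.02 + €1.59 + €7.57 + €2.19 + €13.82 = €59.32

€59.32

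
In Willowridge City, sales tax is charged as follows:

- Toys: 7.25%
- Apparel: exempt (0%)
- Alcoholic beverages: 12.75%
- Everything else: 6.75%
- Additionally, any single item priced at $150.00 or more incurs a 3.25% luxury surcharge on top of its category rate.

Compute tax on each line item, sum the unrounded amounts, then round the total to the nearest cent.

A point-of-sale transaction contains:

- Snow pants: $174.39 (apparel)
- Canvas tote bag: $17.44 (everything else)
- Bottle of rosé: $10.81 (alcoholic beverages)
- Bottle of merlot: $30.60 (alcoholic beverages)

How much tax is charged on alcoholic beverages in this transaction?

Bottle of rosé $10.81: alcoholic beverages → 12.75% → $1.378275
Bottle of merlot $30.60: alcoholic beverages → 12.75% → $3.9015
Tax on alcoholic beverages: unrounded sum = $5.279775 → $5.28

$5.28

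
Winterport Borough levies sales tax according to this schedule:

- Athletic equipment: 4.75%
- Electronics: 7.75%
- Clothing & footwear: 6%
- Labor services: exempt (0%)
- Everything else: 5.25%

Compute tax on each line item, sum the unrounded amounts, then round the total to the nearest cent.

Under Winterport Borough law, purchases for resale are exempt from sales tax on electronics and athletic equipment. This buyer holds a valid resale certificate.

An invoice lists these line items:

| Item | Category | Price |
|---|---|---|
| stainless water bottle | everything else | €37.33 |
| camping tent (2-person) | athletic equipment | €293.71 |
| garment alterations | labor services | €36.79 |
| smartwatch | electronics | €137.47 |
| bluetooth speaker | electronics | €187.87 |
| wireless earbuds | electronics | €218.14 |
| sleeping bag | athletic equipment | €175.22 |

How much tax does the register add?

€1.96

Stainless water bottle €37.33: everything else → 5.25% → €1.959825
Camping tent (2-person) €293.71: athletic equipment, buyer-exempt → 0% → €0.00
Garment alterations €36.79: labor services → 0% → €0.00
Smartwatch €137.47: electronics, buyer-exempt → 0% → €0.00
Bluetooth speaker €187.87: electronics, buyer-exempt → 0% → €0.00
Wireless earbuds €218.14: electronics, buyer-exempt → 0% → €0.00
Sleeping bag €175.22: athletic equipment, buyer-exempt → 0% → €0.00
Unrounded tax sum = €1.959825 → €1.96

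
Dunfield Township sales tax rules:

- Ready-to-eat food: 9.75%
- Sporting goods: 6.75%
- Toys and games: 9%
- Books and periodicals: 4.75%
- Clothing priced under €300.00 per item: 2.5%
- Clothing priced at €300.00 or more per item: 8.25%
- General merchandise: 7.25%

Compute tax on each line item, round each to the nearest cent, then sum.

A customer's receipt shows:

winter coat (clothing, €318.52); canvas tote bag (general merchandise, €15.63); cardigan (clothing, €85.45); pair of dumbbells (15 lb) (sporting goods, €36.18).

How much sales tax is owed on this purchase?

€31.99

Winter coat €318.52: clothing, €300.00 or more → 8.25% → €26.28
Canvas tote bag €15.63: general merchandise → 7.25% → €1.13
Cardigan €85.45: clothing, under €300.00 → 2.5% → €2.14
Pair of dumbbells (15 lb) €36.18: sporting goods → 6.75% → €2.44
Total tax = €26.28 + €1.13 + €2.14 + €2.44 = €31.99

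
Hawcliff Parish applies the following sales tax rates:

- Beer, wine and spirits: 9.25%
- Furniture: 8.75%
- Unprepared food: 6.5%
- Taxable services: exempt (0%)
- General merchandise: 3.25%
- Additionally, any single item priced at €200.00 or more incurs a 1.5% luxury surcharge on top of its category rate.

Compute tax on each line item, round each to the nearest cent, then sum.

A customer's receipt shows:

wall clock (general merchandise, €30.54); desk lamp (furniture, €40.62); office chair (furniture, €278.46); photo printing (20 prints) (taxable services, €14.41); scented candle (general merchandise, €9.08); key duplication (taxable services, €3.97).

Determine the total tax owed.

Wall clock €30.54: general merchandise → 3.25% → €0.99
Desk lamp €40.62: furniture → 8.75% → €3.55
Office chair €278.46: furniture → 8.75% + 1.5% surcharge = 10.25% → €28.54
Photo printing (20 prints) €14.41: taxable services → 0% → €0.00
Scented candle €9.08: general merchandise → 3.25% → €0.30
Key duplication €3.97: taxable services → 0% → €0.00
Total tax = €0.99 + €3.55 + €28.54 + €0.30 = €33.38

€33.38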